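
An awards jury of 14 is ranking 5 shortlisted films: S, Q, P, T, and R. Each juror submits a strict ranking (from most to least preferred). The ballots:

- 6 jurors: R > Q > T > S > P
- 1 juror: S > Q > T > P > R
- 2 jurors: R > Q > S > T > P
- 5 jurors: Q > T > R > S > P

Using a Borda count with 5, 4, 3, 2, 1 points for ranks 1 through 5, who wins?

S: 6·2 + 1·5 + 2·3 + 5·2 = 33
Q: 6·4 + 1·4 + 2·4 + 5·5 = 61
P: 6·1 + 1·2 + 2·1 + 5·1 = 15
T: 6·3 + 1·3 + 2·2 + 5·4 = 45
R: 6·5 + 1·1 + 2·5 + 5·3 = 56
Q has the highest Borda score (61).

Q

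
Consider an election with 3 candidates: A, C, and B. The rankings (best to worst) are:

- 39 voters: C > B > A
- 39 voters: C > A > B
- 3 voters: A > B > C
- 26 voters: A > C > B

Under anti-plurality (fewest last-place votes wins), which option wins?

C

Last-place votes: A 39, C 3, B 65.
C is ranked last by the fewest voters, so C wins.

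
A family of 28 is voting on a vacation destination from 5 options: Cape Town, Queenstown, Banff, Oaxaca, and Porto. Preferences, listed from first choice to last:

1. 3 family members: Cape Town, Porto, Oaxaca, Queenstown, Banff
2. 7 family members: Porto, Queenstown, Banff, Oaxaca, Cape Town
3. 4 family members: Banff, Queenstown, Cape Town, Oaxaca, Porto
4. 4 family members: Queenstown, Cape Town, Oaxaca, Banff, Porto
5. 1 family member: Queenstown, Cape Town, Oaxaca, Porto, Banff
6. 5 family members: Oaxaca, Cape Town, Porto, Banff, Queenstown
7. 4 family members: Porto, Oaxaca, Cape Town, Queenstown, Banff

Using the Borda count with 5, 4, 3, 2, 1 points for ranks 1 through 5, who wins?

Cape Town: 3·5 + 7·1 + 4·3 + 4·4 + 1·4 + 5·4 + 4·3 = 86
Queenstown: 3·2 + 7·4 + 4·4 + 4·5 + 1·5 + 5·1 + 4·2 = 88
Banff: 3·1 + 7·3 + 4·5 + 4·2 + 1·1 + 5·2 + 4·1 = 67
Oaxaca: 3·3 + 7·2 + 4·2 + 4·3 + 1·3 + 5·5 + 4·4 = 87
Porto: 3·4 + 7·5 + 4·1 + 4·1 + 1·2 + 5·3 + 4·5 = 92
Porto has the highest Borda score (92).

Porto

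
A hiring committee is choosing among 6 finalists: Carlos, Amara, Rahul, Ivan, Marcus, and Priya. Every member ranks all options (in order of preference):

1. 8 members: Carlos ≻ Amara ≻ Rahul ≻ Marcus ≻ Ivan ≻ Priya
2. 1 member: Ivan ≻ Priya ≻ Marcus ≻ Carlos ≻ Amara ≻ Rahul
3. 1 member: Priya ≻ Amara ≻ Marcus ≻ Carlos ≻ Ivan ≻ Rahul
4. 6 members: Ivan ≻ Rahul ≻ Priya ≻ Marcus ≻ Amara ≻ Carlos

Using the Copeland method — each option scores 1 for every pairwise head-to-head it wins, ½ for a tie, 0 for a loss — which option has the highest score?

Carlos: beats Amara, Rahul, and Ivan; ties Marcus and Priya → score 4.
Amara: beats Rahul, Ivan, and Marcus; ties Priya; loses to Carlos → score 3.5.
Rahul: beats Marcus and Priya; ties Ivan; loses to Carlos and Amara → score 2.5.
Ivan: beats Priya; ties Rahul; loses to Carlos, Amara, and Marcus → score 1.5.
Marcus: beats Ivan; ties Carlos and Priya; loses to Amara and Rahul → score 2.
Priya: ties Carlos, Amara, and Marcus; loses to Rahul and Ivan → score 1.5.
Carlos has the best pairwise record.

Carlos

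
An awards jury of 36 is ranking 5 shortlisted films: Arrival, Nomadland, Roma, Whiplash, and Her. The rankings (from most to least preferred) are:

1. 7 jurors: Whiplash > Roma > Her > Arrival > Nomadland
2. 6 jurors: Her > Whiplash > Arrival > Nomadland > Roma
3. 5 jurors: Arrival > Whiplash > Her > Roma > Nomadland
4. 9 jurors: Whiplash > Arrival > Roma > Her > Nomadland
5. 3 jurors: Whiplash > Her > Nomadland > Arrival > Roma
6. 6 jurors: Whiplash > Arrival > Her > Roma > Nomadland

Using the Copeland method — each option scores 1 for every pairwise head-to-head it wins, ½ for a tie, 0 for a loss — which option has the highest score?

Whiplash

Arrival: beats Nomadland, Roma, and Her; loses to Whiplash → score 3.
Nomadland: loses to Arrival, Roma, Whiplash, and Her → score 0.
Roma: beats Nomadland; loses to Arrival, Whiplash, and Her → score 1.
Whiplash: beats Arrival, Nomadland, Roma, and Her → score 4.
Her: beats Nomadland and Roma; loses to Arrival and Whiplash → score 2.
Whiplash has the best pairwise record.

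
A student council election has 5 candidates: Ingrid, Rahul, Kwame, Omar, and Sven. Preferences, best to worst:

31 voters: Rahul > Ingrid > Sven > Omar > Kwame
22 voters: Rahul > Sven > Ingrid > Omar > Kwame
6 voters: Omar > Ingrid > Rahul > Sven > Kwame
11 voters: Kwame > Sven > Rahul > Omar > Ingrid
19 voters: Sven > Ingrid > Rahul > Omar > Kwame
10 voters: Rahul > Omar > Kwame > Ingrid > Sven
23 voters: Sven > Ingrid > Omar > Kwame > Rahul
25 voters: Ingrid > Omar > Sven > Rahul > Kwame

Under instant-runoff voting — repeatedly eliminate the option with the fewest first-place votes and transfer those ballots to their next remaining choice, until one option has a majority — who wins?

Sven

Round 1: Ingrid 25, Rahul 63, Kwame 11, Omar 6, Sven 42. Eliminate Omar.
Round 2: Ingrid 31, Rahul 63, Kwame 11, Sven 42. Eliminate Kwame.
Round 3: Ingrid 31, Rahul 63, Sven 53. Eliminate Ingrid.
Round 4: Rahul 69, Sven 78. Sven has a majority.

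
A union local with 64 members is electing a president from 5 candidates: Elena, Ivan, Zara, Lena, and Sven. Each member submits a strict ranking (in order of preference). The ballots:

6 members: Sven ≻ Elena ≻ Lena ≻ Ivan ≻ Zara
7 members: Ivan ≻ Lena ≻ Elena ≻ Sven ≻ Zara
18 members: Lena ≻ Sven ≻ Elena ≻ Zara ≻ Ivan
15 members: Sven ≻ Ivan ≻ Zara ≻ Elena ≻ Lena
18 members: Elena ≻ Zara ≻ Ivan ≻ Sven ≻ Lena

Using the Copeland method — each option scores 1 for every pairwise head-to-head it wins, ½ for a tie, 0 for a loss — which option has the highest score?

Elena: beats Ivan, Zara, and Lena; loses to Sven → score 3.
Ivan: beats Lena; loses to Elena, Zara, and Sven → score 1.
Zara: beats Ivan and Lena; loses to Elena and Sven → score 2.
Lena: loses to Elena, Ivan, Zara, and Sven → score 0.
Sven: beats Elena, Ivan, Zara, and Lena → score 4.
Sven has the best pairwise record.

Sven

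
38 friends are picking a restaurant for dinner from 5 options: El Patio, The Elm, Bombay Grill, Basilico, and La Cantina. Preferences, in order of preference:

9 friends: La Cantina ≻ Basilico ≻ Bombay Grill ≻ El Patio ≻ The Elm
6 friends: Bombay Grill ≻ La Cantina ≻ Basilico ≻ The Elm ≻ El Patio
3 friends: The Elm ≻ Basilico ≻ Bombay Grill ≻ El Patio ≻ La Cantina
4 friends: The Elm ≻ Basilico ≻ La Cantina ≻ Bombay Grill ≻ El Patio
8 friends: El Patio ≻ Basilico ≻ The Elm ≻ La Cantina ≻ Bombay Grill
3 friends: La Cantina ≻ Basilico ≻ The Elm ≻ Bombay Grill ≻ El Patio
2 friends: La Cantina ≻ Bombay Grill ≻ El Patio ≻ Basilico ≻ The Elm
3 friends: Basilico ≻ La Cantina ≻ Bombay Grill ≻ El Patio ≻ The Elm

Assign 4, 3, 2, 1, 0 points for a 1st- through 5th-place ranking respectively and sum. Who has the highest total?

El Patio: 9·1 + 6·0 + 3·1 + 4·0 + 8·4 + 3·0 + 2·2 + 3·1 = 51
The Elm: 9·0 + 6·1 + 3·4 + 4·4 + 8·2 + 3·2 + 2·0 + 3·0 = 56
Bombay Grill: 9·2 + 6·4 + 3·2 + 4·1 + 8·0 + 3·1 + 2·3 + 3·2 = 67
Basilico: 9·3 + 6·2 + 3·3 + 4·3 + 8·3 + 3·3 + 2·1 + 3·4 = 107
La Cantina: 9·4 + 6·3 + 3·0 + 4·2 + 8·1 + 3·4 + 2·4 + 3·3 = 99
Basilico has the highest Borda score (107).

Basilico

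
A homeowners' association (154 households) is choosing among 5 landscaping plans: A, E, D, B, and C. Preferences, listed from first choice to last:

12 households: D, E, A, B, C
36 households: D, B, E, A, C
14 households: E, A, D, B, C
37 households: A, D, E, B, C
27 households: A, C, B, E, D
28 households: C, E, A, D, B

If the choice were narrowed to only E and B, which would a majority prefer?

E

Voters preferring E to B: 91; preferring B to E: 63.
E wins the head-to-head.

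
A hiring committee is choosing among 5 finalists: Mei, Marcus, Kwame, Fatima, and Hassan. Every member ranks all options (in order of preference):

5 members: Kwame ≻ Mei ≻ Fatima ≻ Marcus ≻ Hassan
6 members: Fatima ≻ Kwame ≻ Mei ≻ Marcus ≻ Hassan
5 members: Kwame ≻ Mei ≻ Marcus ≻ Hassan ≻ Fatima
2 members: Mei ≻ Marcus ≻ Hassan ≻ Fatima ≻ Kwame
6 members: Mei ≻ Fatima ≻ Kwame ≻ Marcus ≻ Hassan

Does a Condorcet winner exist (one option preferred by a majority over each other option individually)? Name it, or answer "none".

Checking pairwise contests:
Kwame beats Mei 16–8.
Mei beats Marcus 24–0.
Fatima beats Kwame 14–10.
Mei beats Fatima 18–6.
Mei beats Hassan 24–0.
Every option loses at least one head-to-head, so there is no Condorcet winner.

none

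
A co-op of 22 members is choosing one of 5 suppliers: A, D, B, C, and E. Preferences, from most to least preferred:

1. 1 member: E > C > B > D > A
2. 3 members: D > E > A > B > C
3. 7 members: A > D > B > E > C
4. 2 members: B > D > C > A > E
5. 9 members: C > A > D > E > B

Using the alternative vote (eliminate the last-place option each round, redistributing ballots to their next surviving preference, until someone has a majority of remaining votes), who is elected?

Round 1: A 7, D 3, B 2, C 9, E 1. Eliminate E.
Round 2: A 7, D 3, B 2, C 10. Eliminate B.
Round 3: A 7, D 5, C 10. Eliminate D.
Round 4: A 10, C 12. C has a majority.

C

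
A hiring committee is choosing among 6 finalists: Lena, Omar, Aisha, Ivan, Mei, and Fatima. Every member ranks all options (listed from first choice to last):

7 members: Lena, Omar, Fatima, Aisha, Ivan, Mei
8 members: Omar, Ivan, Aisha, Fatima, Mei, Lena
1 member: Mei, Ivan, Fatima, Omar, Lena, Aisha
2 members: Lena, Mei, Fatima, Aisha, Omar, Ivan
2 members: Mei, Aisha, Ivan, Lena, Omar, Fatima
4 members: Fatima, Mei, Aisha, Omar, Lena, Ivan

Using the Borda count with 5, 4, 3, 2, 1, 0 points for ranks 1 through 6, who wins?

Omar

Lena: 7·5 + 8·0 + 1·1 + 2·5 + 2·2 + 4·1 = 54
Omar: 7·4 + 8·5 + 1·2 + 2·1 + 2·1 + 4·2 = 82
Aisha: 7·2 + 8·3 + 1·0 + 2·2 + 2·4 + 4·3 = 62
Ivan: 7·1 + 8·4 + 1·4 + 2·0 + 2·3 + 4·0 = 49
Mei: 7·0 + 8·1 + 1·5 + 2·4 + 2·5 + 4·4 = 47
Fatima: 7·3 + 8·2 + 1·3 + 2·3 + 2·0 + 4·5 = 66
Omar has the highest Borda score (82).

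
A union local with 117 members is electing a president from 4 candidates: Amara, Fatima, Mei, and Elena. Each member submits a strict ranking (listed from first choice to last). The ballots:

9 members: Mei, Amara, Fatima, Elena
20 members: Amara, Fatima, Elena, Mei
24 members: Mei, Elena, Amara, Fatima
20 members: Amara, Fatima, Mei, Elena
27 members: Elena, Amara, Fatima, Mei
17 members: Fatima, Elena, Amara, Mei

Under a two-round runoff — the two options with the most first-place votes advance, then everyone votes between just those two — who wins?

Round 1 first-place votes: Amara 40, Fatima 17, Mei 33, Elena 27.
Amara and Mei advance.
Runoff: Amara is preferred to Mei by 84 voters; Mei by 33.
Amara wins the runoff.

Amara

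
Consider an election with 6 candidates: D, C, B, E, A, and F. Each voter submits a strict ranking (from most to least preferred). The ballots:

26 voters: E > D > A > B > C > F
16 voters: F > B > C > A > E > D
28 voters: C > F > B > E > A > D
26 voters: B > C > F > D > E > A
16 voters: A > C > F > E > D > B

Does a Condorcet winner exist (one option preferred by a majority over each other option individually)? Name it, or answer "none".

none

Checking pairwise contests:
C beats D 86–26.
B beats C 68–44.
F beats B 60–52.
C beats E 86–26.
C beats A 70–42.
C beats F 96–16.
Every option loses at least one head-to-head, so there is no Condorcet winner.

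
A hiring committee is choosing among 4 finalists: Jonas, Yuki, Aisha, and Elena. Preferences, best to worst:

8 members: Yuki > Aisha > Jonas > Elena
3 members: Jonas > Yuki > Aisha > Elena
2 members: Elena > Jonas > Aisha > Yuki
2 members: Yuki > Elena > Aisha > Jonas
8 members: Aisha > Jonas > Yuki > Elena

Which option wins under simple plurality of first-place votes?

First-place votes: Jonas 3, Yuki 10, Aisha 8, Elena 2.
Yuki has the most first-place votes.

Yuki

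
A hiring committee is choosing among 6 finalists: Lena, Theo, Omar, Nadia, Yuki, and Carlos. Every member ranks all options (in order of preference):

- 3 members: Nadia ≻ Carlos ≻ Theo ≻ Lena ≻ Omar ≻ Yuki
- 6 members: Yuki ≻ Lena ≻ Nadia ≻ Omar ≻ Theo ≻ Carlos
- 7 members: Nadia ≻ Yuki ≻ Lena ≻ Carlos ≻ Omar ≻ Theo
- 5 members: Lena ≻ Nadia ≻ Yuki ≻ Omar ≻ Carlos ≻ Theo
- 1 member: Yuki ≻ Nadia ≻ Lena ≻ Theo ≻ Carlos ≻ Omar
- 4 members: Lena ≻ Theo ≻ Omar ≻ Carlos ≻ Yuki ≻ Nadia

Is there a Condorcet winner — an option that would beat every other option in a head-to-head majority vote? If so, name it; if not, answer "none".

Checking pairwise contests:
Yuki beats Lena 14–12.
Lena beats Theo 23–3.
Lena beats Omar 26–0.
Lena beats Nadia 15–11.
Nadia beats Yuki 15–11.
Lena beats Carlos 23–3.
Every option loses at least one head-to-head, so there is no Condorcet winner.

none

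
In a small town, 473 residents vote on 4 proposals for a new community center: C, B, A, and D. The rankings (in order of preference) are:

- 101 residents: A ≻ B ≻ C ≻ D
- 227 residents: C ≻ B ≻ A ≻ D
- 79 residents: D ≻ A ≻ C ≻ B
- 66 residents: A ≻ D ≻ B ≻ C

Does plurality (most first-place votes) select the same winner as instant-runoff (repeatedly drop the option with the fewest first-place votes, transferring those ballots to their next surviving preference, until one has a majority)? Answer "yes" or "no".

Plurality — first-place votes: C 227, B 0, A 167, D 79. Winner: C.
Instant-runoff — R1 C 227, B 0, A 167, D 79 (B out); R2 C 227, A 167, D 79 (D out); R3 C 227, A 246 (A winner). Winner: A.
The two methods disagree.

no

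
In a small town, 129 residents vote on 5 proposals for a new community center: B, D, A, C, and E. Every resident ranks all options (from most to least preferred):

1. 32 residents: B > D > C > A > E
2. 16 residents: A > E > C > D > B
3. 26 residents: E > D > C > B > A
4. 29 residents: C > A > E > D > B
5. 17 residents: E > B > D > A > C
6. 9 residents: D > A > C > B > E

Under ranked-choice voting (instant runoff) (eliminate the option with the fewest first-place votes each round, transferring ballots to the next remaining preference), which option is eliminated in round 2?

Round 1: B 32, D 9, A 16, C 29, E 43. Eliminate D.
Round 2: B 32, A 25, C 29, E 43. Eliminate A.

A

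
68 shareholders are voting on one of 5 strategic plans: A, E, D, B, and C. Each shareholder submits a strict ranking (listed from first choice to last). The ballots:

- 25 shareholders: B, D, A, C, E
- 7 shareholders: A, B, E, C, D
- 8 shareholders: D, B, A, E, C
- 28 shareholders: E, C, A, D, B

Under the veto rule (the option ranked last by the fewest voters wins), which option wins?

A

Last-place votes: A 0, E 25, D 7, B 28, C 8.
A is ranked last by the fewest voters, so A wins.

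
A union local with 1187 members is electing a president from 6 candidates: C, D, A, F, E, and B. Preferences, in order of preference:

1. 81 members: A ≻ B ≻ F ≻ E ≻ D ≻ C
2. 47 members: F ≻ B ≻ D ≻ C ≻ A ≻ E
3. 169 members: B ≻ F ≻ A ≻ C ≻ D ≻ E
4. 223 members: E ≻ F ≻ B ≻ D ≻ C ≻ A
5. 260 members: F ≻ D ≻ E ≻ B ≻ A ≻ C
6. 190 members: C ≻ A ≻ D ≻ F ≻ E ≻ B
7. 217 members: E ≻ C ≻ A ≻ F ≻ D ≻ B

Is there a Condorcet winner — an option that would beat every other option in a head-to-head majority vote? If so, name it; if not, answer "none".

F

F vs C: 780–407 for F.
F vs D: 997–190 for F.
F vs A: 699–488 for F.
F vs E: 747–440 for F.
F vs B: 937–250 for F.
F beats every other option head-to-head.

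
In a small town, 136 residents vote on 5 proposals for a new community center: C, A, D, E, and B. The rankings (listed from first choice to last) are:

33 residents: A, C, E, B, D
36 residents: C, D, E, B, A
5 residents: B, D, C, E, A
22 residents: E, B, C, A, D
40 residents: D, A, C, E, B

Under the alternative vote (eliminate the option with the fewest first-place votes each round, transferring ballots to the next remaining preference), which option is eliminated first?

B

Round 1: C 36, A 33, D 40, E 22, B 5. Eliminate B.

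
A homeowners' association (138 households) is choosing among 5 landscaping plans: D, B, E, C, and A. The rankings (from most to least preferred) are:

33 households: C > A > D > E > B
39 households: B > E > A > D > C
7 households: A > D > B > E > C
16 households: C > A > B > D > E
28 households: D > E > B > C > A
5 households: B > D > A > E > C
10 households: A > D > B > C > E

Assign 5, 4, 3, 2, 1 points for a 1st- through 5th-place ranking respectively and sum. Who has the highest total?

A

D: 33·3 + 39·2 + 7·4 + 16·2 + 28·5 + 5·4 + 10·4 = 437
B: 33·1 + 39·5 + 7·3 + 16·3 + 28·3 + 5·5 + 10·3 = 436
E: 33·2 + 39·4 + 7·2 + 16·1 + 28·4 + 5·2 + 10·1 = 384
C: 33·5 + 39·1 + 7·1 + 16·5 + 28·2 + 5·1 + 10·2 = 372
A: 33·4 + 39·3 + 7·5 + 16·4 + 28·1 + 5·3 + 10·5 = 441
A has the highest Borda score (441).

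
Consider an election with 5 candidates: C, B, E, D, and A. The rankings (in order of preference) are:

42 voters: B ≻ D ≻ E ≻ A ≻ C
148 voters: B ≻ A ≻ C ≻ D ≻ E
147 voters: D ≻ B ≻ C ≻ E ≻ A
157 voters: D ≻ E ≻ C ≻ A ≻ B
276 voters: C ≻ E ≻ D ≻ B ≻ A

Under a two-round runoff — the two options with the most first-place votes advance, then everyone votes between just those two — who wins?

C

Round 1 first-place votes: C 276, B 190, E 0, D 304, A 0.
D and C advance.
Runoff: D is preferred to C by 346 voters; C by 424.
C wins the runoff.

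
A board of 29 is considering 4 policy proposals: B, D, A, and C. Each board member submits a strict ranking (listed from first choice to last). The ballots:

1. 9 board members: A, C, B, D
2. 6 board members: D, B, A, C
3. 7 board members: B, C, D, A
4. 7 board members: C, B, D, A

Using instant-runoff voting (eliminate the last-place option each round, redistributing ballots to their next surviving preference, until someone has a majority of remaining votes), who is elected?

B

Round 1: B 7, D 6, A 9, C 7. Eliminate D.
Round 2: B 13, A 9, C 7. Eliminate C.
Round 3: B 20, A 9. B has a majority.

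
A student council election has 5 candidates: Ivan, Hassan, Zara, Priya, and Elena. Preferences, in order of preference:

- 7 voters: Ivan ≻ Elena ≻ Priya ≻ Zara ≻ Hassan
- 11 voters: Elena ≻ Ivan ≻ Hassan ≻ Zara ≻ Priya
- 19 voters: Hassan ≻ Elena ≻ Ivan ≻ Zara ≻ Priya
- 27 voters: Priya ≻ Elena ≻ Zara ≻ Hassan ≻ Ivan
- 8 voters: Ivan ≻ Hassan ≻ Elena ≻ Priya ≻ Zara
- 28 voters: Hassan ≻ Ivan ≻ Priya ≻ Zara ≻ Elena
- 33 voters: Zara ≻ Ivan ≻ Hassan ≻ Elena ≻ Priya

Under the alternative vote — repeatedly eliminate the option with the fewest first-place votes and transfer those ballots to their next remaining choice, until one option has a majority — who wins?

Hassan

Round 1: Ivan 15, Hassan 47, Zara 33, Priya 27, Elena 11. Eliminate Elena.
Round 2: Ivan 26, Hassan 47, Zara 33, Priya 27. Eliminate Ivan.
Round 3: Hassan 66, Zara 33, Priya 34. Eliminate Zara.
Round 4: Hassan 99, Priya 34. Hassan has a majority.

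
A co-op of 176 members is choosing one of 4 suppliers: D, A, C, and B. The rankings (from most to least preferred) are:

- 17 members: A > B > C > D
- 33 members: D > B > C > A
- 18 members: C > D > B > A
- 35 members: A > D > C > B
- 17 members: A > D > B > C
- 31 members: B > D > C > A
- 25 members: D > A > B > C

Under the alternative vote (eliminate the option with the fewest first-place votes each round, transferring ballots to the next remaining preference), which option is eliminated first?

Round 1: D 58, A 69, C 18, B 31. Eliminate C.

C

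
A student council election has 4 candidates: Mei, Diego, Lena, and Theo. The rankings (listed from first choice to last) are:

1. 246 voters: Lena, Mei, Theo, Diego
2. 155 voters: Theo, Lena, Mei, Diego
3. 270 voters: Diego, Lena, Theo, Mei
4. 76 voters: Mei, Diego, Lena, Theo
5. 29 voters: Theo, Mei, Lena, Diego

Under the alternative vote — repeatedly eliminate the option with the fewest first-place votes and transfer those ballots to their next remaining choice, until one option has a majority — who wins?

Lena

Round 1: Mei 76, Diego 270, Lena 246, Theo 184. Eliminate Mei.
Round 2: Diego 346, Lena 246, Theo 184. Eliminate Theo.
Round 3: Diego 346, Lena 430. Lena has a majority.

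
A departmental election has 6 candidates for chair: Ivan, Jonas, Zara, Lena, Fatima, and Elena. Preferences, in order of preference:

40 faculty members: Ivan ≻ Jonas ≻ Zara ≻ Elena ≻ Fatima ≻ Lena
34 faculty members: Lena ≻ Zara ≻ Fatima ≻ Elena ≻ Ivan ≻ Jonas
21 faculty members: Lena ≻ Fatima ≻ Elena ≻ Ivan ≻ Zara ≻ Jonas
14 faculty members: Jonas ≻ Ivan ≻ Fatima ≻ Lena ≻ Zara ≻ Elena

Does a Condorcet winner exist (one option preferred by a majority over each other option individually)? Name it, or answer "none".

Lena vs Ivan: 55–54 for Lena.
Lena vs Jonas: 55–54 for Lena.
Lena vs Zara: 69–40 for Lena.
Lena vs Fatima: 55–54 for Lena.
Lena vs Elena: 69–40 for Lena.
Lena beats every other option head-to-head.

Lena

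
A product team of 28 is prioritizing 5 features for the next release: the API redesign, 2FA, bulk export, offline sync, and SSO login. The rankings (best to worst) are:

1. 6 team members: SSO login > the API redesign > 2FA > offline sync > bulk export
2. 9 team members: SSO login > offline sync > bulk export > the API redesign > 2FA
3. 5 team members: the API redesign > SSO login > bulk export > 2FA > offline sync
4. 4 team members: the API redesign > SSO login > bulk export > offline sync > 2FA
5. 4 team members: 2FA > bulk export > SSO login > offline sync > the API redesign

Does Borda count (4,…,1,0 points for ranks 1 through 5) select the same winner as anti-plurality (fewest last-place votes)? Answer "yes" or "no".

yes

Borda — scores: the API redesign 63, 2FA 33, bulk export 48, offline sync 41, SSO login 95. Winner: SSO login.
Anti-plurality — last-place votes: the API redesign 4, 2FA 13, bulk export 6, offline sync 5, SSO login 0. Winner: SSO login.
The two methods agree.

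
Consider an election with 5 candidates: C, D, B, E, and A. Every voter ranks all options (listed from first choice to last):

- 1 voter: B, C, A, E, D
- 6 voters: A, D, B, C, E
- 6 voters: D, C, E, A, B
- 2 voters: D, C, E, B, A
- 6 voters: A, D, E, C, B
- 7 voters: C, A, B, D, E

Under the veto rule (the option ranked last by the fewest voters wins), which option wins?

C

Last-place votes: C 0, D 1, B 12, E 13, A 2.
C is ranked last by the fewest voters, so C wins.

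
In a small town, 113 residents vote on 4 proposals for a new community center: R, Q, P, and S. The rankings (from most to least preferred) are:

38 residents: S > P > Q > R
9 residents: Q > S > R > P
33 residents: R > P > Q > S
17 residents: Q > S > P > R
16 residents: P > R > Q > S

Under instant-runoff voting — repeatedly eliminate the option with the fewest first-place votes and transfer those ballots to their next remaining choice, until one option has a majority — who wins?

Round 1: R 33, Q 26, P 16, S 38. Eliminate P.
Round 2: R 49, Q 26, S 38. Eliminate Q.
Round 3: R 49, S 64. S has a majority.

S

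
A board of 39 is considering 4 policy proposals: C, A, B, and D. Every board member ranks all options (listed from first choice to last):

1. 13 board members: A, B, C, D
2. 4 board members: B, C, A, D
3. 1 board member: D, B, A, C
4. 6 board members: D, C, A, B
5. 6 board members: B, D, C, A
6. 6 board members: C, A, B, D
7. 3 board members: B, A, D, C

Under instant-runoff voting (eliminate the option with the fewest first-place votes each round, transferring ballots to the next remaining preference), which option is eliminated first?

Round 1: C 6, A 13, B 13, D 7. Eliminate C.

C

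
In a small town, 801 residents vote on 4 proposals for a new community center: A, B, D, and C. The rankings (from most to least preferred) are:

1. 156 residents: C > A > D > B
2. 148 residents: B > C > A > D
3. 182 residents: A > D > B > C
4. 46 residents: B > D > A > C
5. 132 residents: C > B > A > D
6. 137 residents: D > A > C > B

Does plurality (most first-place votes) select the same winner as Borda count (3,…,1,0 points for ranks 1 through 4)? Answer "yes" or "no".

no

Plurality — first-place votes: A 182, B 194, D 137, C 288. Winner: C.
Borda — scores: A 1458, B 1028, D 1023, C 1297. Winner: A.
The two methods disagree.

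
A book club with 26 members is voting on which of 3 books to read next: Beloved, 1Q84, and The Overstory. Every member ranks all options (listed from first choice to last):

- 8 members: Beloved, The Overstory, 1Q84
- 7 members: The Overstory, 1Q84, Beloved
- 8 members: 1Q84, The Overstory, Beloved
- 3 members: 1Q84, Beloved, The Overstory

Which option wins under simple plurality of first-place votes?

First-place votes: Beloved 8, 1Q84 11, The Overstory 7.
1Q84 has the most first-place votes.

1Q84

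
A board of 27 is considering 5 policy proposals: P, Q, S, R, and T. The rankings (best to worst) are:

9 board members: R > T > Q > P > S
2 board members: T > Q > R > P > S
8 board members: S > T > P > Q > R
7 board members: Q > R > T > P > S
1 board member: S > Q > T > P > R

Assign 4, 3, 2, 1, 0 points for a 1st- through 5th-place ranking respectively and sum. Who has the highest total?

T

P: 9·1 + 2·1 + 8·2 + 7·1 + 1·1 = 35
Q: 9·2 + 2·3 + 8·1 + 7·4 + 1·3 = 63
S: 9·0 + 2·0 + 8·4 + 7·0 + 1·4 = 36
R: 9·4 + 2·2 + 8·0 + 7·3 + 1·0 = 61
T: 9·3 + 2·4 + 8·3 + 7·2 + 1·2 = 75
T has the highest Borda score (75).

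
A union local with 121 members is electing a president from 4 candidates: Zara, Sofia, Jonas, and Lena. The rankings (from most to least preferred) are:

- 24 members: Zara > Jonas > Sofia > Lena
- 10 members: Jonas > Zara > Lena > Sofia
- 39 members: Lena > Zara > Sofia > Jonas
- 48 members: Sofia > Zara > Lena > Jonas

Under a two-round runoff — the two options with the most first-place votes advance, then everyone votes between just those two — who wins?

Round 1 first-place votes: Zara 24, Sofia 48, Jonas 10, Lena 39.
Sofia and Lena advance.
Runoff: Sofia is preferred to Lena by 72 voters; Lena by 49.
Sofia wins the runoff.

Sofia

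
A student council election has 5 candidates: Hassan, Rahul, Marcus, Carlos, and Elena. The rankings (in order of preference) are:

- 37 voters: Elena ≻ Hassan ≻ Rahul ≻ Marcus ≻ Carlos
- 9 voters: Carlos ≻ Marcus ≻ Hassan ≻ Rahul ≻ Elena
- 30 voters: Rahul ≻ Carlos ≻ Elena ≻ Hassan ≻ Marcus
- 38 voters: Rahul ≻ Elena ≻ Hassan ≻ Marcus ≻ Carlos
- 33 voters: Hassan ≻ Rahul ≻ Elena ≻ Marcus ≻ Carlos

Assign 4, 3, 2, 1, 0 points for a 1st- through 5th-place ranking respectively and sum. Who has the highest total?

Rahul

Hassan: 37·3 + 9·2 + 30·1 + 38·2 + 33·4 = 367
Rahul: 37·2 + 9·1 + 30·4 + 38·4 + 33·3 = 454
Marcus: 37·1 + 9·3 + 30·0 + 38·1 + 33·1 = 135
Carlos: 37·0 + 9·4 + 30·3 + 38·0 + 33·0 = 126
Elena: 37·4 + 9·0 + 30·2 + 38·3 + 33·2 = 388
Rahul has the highest Borda score (454).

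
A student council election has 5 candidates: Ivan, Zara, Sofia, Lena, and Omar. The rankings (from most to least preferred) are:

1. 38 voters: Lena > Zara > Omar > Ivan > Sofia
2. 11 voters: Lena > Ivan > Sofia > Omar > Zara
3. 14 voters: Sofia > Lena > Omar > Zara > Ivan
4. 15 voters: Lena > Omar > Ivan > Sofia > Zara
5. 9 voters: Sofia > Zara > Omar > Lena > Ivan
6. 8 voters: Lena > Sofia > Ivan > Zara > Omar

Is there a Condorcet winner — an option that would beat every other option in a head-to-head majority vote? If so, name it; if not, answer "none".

Lena vs Ivan: 95–0 for Lena.
Lena vs Zara: 86–9 for Lena.
Lena vs Sofia: 72–23 for Lena.
Lena vs Omar: 86–9 for Lena.
Lena beats every other option head-to-head.

Lena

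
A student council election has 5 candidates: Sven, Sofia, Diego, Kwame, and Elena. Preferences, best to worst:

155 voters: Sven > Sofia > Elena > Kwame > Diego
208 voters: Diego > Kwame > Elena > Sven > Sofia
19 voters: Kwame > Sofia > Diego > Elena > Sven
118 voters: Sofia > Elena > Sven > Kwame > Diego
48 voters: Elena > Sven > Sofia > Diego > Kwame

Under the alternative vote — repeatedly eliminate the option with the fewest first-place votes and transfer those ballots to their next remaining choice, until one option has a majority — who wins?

Round 1: Sven 155, Sofia 118, Diego 208, Kwame 19, Elena 48. Eliminate Kwame.
Round 2: Sven 155, Sofia 137, Diego 208, Elena 48. Eliminate Elena.
Round 3: Sven 203, Sofia 137, Diego 208. Eliminate Sofia.
Round 4: Sven 321, Diego 227. Sven has a majority.

Sven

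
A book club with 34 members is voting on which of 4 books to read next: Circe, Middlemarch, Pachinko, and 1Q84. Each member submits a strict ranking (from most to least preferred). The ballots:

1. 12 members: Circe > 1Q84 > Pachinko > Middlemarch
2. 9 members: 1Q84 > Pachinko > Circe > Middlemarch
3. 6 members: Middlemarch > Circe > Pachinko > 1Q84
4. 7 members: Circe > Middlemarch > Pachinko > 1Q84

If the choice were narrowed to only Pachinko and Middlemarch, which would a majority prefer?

Pachinko

Voters preferring Pachinko to Middlemarch: 21; preferring Middlemarch to Pachinko: 13.
Pachinko wins the head-to-head.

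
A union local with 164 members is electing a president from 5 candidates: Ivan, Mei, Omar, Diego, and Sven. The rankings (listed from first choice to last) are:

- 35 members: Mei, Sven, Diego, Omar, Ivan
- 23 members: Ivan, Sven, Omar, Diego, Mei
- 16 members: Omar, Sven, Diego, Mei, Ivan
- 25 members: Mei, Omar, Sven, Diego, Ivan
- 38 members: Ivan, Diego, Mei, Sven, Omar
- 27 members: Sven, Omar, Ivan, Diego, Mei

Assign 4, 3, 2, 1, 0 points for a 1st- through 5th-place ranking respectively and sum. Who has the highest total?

Ivan: 35·0 + 23·4 + 16·0 + 25·0 + 38·4 + 27·2 = 298
Mei: 35·4 + 23·0 + 16·1 + 25·4 + 38·2 + 27·0 = 332
Omar: 35·1 + 23·2 + 16·4 + 25·3 + 38·0 + 27·3 = 301
Diego: 35·2 + 23·1 + 16·2 + 25·1 + 38·3 + 27·1 = 291
Sven: 35·3 + 23·3 + 16·3 + 25·2 + 38·1 + 27·4 = 418
Sven has the highest Borda score (418).

Sven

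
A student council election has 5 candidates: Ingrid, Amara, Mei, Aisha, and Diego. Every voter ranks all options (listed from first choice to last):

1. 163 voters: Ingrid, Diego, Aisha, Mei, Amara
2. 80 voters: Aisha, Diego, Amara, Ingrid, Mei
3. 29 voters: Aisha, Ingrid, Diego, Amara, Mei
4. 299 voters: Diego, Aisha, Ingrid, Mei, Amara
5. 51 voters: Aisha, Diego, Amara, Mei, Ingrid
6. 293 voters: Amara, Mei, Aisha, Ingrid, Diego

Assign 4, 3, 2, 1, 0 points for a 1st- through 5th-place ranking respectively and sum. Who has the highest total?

Aisha

Ingrid: 163·4 + 80·1 + 29·3 + 299·2 + 51·0 + 293·1 = 1710
Amara: 163·0 + 80·2 + 29·1 + 299·0 + 51·2 + 293·4 = 1463
Mei: 163·1 + 80·0 + 29·0 + 299·1 + 51·1 + 293·3 = 1392
Aisha: 163·2 + 80·4 + 29·4 + 299·3 + 51·4 + 293·2 = 2449
Diego: 163·3 + 80·3 + 29·2 + 299·4 + 51·3 + 293·0 = 2136
Aisha has the highest Borda score (2449).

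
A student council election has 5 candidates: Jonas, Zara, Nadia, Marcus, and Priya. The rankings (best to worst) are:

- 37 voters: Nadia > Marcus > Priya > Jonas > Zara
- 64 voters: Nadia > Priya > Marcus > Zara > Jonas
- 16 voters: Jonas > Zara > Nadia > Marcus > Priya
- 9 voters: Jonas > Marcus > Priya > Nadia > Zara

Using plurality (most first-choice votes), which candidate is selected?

Nadia

First-place votes: Jonas 25, Zara 0, Nadia 101, Marcus 0, Priya 0.
Nadia has the most first-place votes.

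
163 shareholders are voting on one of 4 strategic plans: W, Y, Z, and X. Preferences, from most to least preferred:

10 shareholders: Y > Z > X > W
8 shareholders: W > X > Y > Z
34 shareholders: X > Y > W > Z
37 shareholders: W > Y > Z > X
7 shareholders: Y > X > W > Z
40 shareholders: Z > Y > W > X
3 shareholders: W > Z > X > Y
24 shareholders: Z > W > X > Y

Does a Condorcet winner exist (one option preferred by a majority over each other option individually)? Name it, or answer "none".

Y vs W: 91–72 for Y.
Y vs Z: 96–67 for Y.
Y vs X: 94–69 for Y.
Y beats every other option head-to-head.

Y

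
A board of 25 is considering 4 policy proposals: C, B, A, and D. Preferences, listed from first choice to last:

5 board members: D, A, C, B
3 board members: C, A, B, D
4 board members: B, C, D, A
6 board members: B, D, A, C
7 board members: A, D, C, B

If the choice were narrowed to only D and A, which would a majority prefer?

D

Voters preferring D to A: 15; preferring A to D: 10.
D wins the head-to-head.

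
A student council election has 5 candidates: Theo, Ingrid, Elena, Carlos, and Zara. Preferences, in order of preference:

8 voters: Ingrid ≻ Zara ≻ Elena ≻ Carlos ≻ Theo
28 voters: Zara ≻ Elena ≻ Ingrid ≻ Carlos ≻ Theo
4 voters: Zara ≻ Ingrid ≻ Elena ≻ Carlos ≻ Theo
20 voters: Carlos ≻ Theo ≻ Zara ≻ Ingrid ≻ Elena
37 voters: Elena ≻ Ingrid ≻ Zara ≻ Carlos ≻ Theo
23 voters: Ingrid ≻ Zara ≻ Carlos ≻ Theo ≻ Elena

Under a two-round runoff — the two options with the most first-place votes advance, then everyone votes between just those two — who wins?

Zara

Round 1 first-place votes: Theo 0, Ingrid 31, Elena 37, Carlos 20, Zara 32.
Elena and Zara advance.
Runoff: Elena is preferred to Zara by 37 voters; Zara by 83.
Zara wins the runoff.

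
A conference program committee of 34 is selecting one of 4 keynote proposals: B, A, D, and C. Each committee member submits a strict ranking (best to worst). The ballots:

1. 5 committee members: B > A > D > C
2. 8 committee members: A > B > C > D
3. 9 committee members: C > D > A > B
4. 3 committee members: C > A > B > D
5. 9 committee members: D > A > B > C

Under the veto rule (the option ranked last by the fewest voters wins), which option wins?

A

Last-place votes: B 9, A 0, D 11, C 14.
A is ranked last by the fewest voters, so A wins.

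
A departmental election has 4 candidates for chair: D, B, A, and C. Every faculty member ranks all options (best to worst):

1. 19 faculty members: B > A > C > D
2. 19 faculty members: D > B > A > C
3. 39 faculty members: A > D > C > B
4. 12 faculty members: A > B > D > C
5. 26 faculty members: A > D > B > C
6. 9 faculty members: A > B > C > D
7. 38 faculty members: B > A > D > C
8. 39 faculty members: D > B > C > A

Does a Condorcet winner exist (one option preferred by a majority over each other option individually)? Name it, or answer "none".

Checking pairwise contests:
A beats D 143–58.
D beats B 123–78.
B beats A 115–86.
D beats C 173–28.
Every option loses at least one head-to-head, so there is no Condorcet winner.

none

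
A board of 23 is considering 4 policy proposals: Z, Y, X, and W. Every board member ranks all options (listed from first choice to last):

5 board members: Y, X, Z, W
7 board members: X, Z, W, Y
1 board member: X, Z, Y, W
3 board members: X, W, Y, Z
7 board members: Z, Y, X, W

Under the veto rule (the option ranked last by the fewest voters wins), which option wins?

X

Last-place votes: Z 3, Y 7, X 0, W 13.
X is ranked last by the fewest voters, so X wins.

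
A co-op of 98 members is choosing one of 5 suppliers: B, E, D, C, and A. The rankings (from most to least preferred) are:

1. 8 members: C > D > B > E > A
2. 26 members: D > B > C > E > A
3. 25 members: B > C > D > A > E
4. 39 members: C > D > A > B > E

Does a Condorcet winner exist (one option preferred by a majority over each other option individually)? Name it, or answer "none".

none

Checking pairwise contests:
D beats B 73–25.
B beats E 98–0.
C beats D 72–26.
B beats C 51–47.
B beats A 59–39.
Every option loses at least one head-to-head, so there is no Condorcet winner.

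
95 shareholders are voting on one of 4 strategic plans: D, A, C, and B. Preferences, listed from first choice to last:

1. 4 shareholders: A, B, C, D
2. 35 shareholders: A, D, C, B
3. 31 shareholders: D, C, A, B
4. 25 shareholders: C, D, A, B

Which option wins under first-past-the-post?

A

First-place votes: D 31, A 39, C 25, B 0.
A has the most first-place votes.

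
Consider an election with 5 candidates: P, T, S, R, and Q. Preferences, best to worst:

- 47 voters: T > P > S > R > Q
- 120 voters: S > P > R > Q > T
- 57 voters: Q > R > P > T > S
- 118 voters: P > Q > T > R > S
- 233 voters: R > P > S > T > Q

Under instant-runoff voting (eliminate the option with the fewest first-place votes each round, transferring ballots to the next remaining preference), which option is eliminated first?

Round 1: P 118, T 47, S 120, R 233, Q 57. Eliminate T.

T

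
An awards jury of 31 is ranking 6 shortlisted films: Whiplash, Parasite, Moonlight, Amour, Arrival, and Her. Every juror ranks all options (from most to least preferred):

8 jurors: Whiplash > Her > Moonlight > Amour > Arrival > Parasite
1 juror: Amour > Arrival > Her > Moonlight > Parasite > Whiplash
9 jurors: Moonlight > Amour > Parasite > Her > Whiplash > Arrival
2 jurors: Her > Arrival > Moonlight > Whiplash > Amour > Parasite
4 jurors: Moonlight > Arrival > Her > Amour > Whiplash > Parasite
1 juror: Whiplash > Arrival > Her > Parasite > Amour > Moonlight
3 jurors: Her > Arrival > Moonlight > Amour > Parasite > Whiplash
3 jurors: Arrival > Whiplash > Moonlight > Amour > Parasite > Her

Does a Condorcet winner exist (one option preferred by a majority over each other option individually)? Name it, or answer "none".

Moonlight vs Whiplash: 19–12 for Moonlight.
Moonlight vs Parasite: 30–1 for Moonlight.
Moonlight vs Amour: 29–2 for Moonlight.
Moonlight vs Arrival: 21–10 for Moonlight.
Moonlight vs Her: 16–15 for Moonlight.
Moonlight beats every other option head-to-head.

Moonlight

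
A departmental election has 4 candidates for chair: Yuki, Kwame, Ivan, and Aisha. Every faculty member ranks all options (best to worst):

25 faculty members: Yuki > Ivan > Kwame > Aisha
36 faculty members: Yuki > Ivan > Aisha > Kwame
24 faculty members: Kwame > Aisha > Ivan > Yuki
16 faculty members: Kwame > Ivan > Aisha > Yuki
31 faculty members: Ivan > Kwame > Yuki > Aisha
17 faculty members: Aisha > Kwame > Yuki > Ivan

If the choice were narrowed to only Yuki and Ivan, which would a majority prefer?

Voters preferring Yuki to Ivan: 78; preferring Ivan to Yuki: 71.
Yuki wins the head-to-head.

Yuki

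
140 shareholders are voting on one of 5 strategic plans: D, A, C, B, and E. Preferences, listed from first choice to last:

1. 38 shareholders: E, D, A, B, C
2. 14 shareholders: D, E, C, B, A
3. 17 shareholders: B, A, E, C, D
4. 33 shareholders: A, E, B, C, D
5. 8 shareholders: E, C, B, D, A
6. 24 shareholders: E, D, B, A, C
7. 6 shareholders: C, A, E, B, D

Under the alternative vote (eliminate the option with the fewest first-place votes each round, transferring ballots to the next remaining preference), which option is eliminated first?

Round 1: D 14, A 33, C 6, B 17, E 70. Eliminate C.

C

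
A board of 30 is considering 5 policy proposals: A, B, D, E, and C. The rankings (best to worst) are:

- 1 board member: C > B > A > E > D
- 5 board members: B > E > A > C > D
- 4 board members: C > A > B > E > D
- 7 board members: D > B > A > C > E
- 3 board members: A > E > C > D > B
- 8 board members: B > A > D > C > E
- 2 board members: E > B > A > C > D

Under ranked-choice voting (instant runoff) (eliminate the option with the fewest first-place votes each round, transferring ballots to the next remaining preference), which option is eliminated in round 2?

Round 1: A 3, B 13, D 7, E 2, C 5. Eliminate E.
Round 2: A 3, B 15, D 7, C 5. Eliminate A.

A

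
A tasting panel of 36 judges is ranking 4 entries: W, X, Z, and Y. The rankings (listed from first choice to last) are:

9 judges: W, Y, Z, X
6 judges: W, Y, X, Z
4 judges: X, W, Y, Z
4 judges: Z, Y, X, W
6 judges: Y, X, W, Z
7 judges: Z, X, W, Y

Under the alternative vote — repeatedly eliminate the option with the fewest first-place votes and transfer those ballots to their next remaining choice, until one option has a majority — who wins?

W

Round 1: W 15, X 4, Z 11, Y 6. Eliminate X.
Round 2: W 19, Z 11, Y 6. W has a majority.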